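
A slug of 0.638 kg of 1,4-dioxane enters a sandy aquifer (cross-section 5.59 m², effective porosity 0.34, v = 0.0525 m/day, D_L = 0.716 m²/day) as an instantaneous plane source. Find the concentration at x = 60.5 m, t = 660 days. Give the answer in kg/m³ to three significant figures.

0.00306 kg/m³

For an instantaneous plane source, C(x,t) = M/(n_e·A·√(4πDt)) · exp(−(x−vt)²/(4Dt)), with n_e·A the pore (flow) area.
Plume center vt = 0.0525 × 660 = 34.65 m, so the well at 60.5 m is 25.85 m downgradient of the peak.
√(4πDt) = 77.06 m, giving peak height M/(n_e·A·√(4πDt)) = 0.638/(0.34 × 5.59 × 77.06) = 0.004356 kg/m³.
(x−vt)²/(4Dt) = (25.85)²/(4 × 0.716 × 660) = 0.3535; exp(−0.3535) = 0.7022.
C = 0.004356 × 0.7022 = 0.00306 kg/m³.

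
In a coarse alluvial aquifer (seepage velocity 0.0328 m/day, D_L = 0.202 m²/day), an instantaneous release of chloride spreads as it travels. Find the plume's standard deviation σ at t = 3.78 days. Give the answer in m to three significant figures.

1.24 m

Dispersive spreading gives a Gaussian with σ² = 2Dt; advection only shifts the center.
σ = √(2 × 0.202 × 3.78) = 1.24 m.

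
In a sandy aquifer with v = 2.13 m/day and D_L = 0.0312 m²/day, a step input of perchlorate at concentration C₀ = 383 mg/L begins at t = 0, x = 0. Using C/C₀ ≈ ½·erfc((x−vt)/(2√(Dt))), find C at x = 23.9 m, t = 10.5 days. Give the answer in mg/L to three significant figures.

For a continuous step input, C/C₀ ≈ ½·erfc((x−vt)/(2√(Dt))).
vt = 2.13 × 10.5 = 22.365 m and 2√(Dt) = 2√(0.0312 × 10.5) = 1.145 m.
Argument (x−vt)/(2√(Dt)) = (23.9 − 22.365)/1.145 = 1.341; ½·erfc(1.341) = 0.02895.
C = 383 × 0.02895 = 11.1 mg/L.

11.1 mg/L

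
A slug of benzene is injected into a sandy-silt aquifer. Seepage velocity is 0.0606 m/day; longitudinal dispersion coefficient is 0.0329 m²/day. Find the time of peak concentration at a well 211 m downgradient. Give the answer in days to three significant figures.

3470 days

For the 1D instantaneous-source solution, setting ∂C/∂t = 0 at fixed x gives v²t² + 2Dt − x² = 0, so t = (√(D² + v²x²) − D)/v².
√(D² + v²x²) = √(0.0329² + 0.0606² × 211²) = 12.79; v² = 0.00367236.
t = (12.79 − 0.0329)/0.00367236 = 3470 days (vs. the pure-advection estimate x/v = 3480 d).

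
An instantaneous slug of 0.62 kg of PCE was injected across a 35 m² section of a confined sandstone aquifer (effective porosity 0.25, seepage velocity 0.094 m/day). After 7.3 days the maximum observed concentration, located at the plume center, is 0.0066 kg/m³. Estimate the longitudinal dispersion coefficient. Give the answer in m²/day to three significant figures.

1.26 m²/day

At the plume center C_max = M/(n_e·A·√(4πDt)), so D = M²/(4πt·(n_e·A·C_max)²).
n_e·A·C_max = 0.25 × 35 × 0.0066 = 0.05775 kg/m.
D = 0.62²/(4π × 7.3 × 0.05775²) = 1.26 m²/day.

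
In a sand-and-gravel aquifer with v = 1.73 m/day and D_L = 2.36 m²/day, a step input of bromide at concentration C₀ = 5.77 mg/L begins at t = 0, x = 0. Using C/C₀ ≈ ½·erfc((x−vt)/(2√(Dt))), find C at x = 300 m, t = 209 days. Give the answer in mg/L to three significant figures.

For a continuous step input, C/C₀ ≈ ½·erfc((x−vt)/(2√(Dt))).
vt = 1.73 × 209 = 361.57 m and 2√(Dt) = 2√(2.36 × 209) = 44.42 m.
Argument (x−vt)/(2√(Dt)) = (300 − 361.57)/44.42 = -1.386; ½·erfc(-1.386) = 0.9750.
C = 5.77 × 0.9750 = 5.63 mg/L.

5.63 mg/L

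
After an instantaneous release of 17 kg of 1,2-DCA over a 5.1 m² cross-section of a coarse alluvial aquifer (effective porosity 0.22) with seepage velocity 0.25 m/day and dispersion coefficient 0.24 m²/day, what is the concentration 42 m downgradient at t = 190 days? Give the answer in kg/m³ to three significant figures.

0.536 kg/m³

For an instantaneous plane source, C(x,t) = M/(n_e·A·√(4πDt)) · exp(−(x−vt)²/(4Dt)), with n_e·A the pore (flow) area.
Plume center vt = 0.25 × 190 = 47.5 m, so the well at 42 m is 5.5 m upgradient of the peak.
√(4πDt) = 23.94 m, giving peak height M/(n_e·A·√(4πDt)) = 17/(0.22 × 5.1 × 23.94) = 0.6329 kg/m³.
(x−vt)²/(4Dt) = (-5.5)²/(4 × 0.24 × 190) = 0.1658; exp(−0.1658) = 0.8472.
C = 0.6329 × 0.8472 = 0.536 kg/m³.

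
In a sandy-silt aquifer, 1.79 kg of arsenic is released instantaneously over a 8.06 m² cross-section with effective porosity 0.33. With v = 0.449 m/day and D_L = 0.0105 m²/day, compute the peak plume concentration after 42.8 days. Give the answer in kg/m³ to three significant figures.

The peak of an instantaneous 1D plume sits at x = vt; there the Gaussian factor is 1 and C_max = M/(n_e·A·√(4πDt)), where n_e·A is the pore area the mass is dissolved in.
√(4πDt) = √(4π × 0.0105 × 42.8) = 2.376 m, so C_max = 1.79/(0.33 × 8.06 × 2.376) = 0.283 kg/m³.

0.283 kg/m³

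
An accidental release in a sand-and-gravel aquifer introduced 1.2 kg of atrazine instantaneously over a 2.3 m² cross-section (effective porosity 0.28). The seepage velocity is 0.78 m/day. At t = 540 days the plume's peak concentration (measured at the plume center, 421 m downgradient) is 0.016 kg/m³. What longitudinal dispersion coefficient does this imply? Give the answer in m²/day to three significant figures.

At the plume center C_max = M/(n_e·A·√(4πDt)), so D = M²/(4πt·(n_e·A·C_max)²).
n_e·A·C_max = 0.28 × 2.3 × 0.016 = 0.01030 kg/m.
D = 1.2²/(4π × 540 × 0.01030²) = 2.00 m²/day.

2.00 m²/day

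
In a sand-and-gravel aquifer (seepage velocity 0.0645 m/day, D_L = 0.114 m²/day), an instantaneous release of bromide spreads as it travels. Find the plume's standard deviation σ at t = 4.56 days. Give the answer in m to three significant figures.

1.02 m

Dispersive spreading gives a Gaussian with σ² = 2Dt; advection only shifts the center.
σ = √(2 × 0.114 × 4.56) = 1.02 m.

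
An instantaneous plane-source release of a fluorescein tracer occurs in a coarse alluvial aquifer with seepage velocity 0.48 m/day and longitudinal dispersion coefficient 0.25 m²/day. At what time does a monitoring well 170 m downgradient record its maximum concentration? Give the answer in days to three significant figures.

For the 1D instantaneous-source solution, setting ∂C/∂t = 0 at fixed x gives v²t² + 2Dt − x² = 0, so t = (√(D² + v²x²) − D)/v².
√(D² + v²x²) = √(0.25² + 0.48² × 170²) = 81.60; v² = 0.2304.
t = (81.60 − 0.25)/0.2304 = 353 days (vs. the pure-advection estimate x/v = 354 d).

353 days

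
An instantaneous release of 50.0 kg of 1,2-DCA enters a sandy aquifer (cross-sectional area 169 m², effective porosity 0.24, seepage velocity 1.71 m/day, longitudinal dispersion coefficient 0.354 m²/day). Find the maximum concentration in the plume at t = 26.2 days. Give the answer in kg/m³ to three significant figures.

The peak of an instantaneous 1D plume sits at x = vt; there the Gaussian factor is 1 and C_max = M/(n_e·A·√(4πDt)), where n_e·A is the pore area the mass is dissolved in.
√(4πDt) = √(4π × 0.354 × 26.2) = 10.80 m, so C_max = 50.0/(0.24 × 169 × 10.80) = 0.114 kg/m³.

0.114 kg/m³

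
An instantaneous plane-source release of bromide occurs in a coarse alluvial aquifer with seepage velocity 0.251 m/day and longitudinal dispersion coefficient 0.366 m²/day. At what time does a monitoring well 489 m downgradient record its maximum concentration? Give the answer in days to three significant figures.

For the 1D instantaneous-source solution, setting ∂C/∂t = 0 at fixed x gives v²t² + 2Dt − x² = 0, so t = (√(D² + v²x²) − D)/v².
√(D² + v²x²) = √(0.366² + 0.251² × 489²) = 122.7; v² = 0.063001.
t = (122.7 − 0.366)/0.063001 = 1940 days (vs. the pure-advection estimate x/v = 1950 d).

1940 days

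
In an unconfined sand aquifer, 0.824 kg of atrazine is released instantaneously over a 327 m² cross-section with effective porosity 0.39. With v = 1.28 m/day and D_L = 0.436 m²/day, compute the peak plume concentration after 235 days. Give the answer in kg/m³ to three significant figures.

0.000180 kg/m³

The peak of an instantaneous 1D plume sits at x = vt; there the Gaussian factor is 1 and C_max = M/(n_e·A·√(4πDt)), where n_e·A is the pore area the mass is dissolved in.
√(4πDt) = √(4π × 0.436 × 235) = 35.88 m, so C_max = 0.824/(0.39 × 327 × 35.88) = 0.000180 kg/m³.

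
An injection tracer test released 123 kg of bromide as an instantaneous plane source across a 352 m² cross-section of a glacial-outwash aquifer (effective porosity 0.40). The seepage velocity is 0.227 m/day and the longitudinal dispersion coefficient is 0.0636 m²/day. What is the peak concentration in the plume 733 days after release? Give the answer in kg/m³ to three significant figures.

The peak of an instantaneous 1D plume sits at x = vt; there the Gaussian factor is 1 and C_max = M/(n_e·A·√(4πDt)), where n_e·A is the pore area the mass is dissolved in.
√(4πDt) = √(4π × 0.0636 × 733) = 24.20 m, so C_max = 123/(0.40 × 352 × 24.20) = 0.0361 kg/m³.

0.0361 kg/m³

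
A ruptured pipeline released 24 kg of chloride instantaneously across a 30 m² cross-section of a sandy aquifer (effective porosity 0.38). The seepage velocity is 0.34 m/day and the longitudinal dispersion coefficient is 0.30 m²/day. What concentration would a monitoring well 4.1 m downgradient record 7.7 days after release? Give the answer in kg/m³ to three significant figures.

For an instantaneous plane source, C(x,t) = M/(n_e·A·√(4πDt)) · exp(−(x−vt)²/(4Dt)), with n_e·A the pore (flow) area.
Plume center vt = 0.34 × 7.7 = 2.618 m, so the well at 4.1 m is 1.482 m downgradient of the peak.
√(4πDt) = 5.388 m, giving peak height M/(n_e·A·√(4πDt)) = 24/(0.38 × 30 × 5.388) = 0.3907 kg/m³.
(x−vt)²/(4Dt) = (1.482)²/(4 × 0.30 × 7.7) = 0.2377; exp(−0.2377) = 0.7884.
C = 0.3907 × 0.7884 = 0.308 kg/m³.

0.308 kg/m³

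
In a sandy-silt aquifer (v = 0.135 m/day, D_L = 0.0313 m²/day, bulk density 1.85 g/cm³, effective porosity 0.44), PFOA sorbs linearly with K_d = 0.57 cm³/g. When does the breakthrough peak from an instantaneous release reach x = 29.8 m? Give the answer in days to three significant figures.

744 days

Retardation factor R = 1 + ρ_b·K_d/n = 1 + 1.85 × 0.57/0.44 = 3.397.
Sorption retards both mechanisms: v_R = v/R = 0.03974 m/day, D_R = D/R = 0.009214 m²/day.
Peak time from v_R²t² + 2D_R t − x² = 0: t = (√(D_R² + v_R²x²) − D_R)/v_R².
√(D_R² + v_R²x²) = √(0.009214² + 0.03974² × 29.8²) = 1.184; v_R² = 0.001579.
t = (1.184 − 0.009214)/0.001579 = 744 days.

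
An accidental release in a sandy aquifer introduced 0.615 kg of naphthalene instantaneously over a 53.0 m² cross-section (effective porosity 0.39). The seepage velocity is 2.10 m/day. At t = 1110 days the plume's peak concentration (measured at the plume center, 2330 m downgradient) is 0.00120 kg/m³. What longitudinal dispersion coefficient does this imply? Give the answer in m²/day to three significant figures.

0.0441 m²/day

At the plume center C_max = M/(n_e·A·√(4πDt)), so D = M²/(4πt·(n_e·A·C_max)²).
n_e·A·C_max = 0.39 × 53.0 × 0.00120 = 0.02480 kg/m.
D = 0.615²/(4π × 1110 × 0.02480²) = 0.0441 m²/day.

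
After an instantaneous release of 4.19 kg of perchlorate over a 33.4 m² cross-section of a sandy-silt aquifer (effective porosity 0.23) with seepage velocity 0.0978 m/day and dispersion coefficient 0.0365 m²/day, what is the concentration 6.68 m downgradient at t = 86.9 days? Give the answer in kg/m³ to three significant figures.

For an instantaneous plane source, C(x,t) = M/(n_e·A·√(4πDt)) · exp(−(x−vt)²/(4Dt)), with n_e·A the pore (flow) area.
Plume center vt = 0.0978 × 86.9 = 8.49882 m, so the well at 6.68 m is 1.81882 m upgradient of the peak.
√(4πDt) = 6.313 m, giving peak height M/(n_e·A·√(4πDt)) = 4.19/(0.23 × 33.4 × 6.313) = 0.08640 kg/m³.
(x−vt)²/(4Dt) = (-1.81882)²/(4 × 0.0365 × 86.9) = 0.2607; exp(−0.2607) = 0.7705.
C = 0.08640 × 0.7705 = 0.0666 kg/m³.

0.0666 kg/m³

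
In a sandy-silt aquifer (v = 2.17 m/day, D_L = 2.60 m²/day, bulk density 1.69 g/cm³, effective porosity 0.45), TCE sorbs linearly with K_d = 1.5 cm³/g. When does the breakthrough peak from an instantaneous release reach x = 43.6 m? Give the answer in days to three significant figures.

Retardation factor R = 1 + ρ_b·K_d/n = 1 + 1.69 × 1.5/0.45 = 6.633.
Sorption retards both mechanisms: v_R = v/R = 0.3272 m/day, D_R = D/R = 0.3920 m²/day.
Peak time from v_R²t² + 2D_R t − x² = 0: t = (√(D_R² + v_R²x²) − D_R)/v_R².
√(D_R² + v_R²x²) = √(0.3920² + 0.3272² × 43.6²) = 14.27; v_R² = 0.1071.
t = (14.27 − 0.3920)/0.1071 = 130 days.

130 days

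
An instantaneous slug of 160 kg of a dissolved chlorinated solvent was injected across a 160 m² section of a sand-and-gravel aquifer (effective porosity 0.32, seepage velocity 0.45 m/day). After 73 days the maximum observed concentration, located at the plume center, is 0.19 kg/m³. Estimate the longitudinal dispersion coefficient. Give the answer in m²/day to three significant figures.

0.295 m²/day

At the plume center C_max = M/(n_e·A·√(4πDt)), so D = M²/(4πt·(n_e·A·C_max)²).
n_e·A·C_max = 0.32 × 160 × 0.19 = 9.728 kg/m.
D = 160²/(4π × 73 × 9.728²) = 0.295 m²/day.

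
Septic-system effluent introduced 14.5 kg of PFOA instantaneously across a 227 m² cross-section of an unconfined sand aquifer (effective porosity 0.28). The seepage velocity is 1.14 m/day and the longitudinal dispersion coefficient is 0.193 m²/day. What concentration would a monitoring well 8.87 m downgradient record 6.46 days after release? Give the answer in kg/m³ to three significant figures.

For an instantaneous plane source, C(x,t) = M/(n_e·A·√(4πDt)) · exp(−(x−vt)²/(4Dt)), with n_e·A the pore (flow) area.
Plume center vt = 1.14 × 6.46 = 7.3644 m, so the well at 8.87 m is 1.5056 m downgradient of the peak.
√(4πDt) = 3.958 m, giving peak height M/(n_e·A·√(4πDt)) = 14.5/(0.28 × 227 × 3.958) = 0.05764 kg/m³.
(x−vt)²/(4Dt) = (1.5056)²/(4 × 0.193 × 6.46) = 0.4545; exp(−0.4545) = 0.6348.
C = 0.05764 × 0.6348 = 0.0366 kg/m³.

0.0366 kg/m³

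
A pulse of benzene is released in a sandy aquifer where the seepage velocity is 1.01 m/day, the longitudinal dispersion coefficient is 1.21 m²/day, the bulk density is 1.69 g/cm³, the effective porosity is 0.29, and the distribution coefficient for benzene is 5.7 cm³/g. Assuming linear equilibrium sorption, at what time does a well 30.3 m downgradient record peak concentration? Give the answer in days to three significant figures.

Retardation factor R = 1 + ρ_b·K_d/n = 1 + 1.69 × 5.7/0.29 = 34.22.
Sorption retards both mechanisms: v_R = v/R = 0.02951 m/day, D_R = D/R = 0.03536 m²/day.
Peak time from v_R²t² + 2D_R t − x² = 0: t = (√(D_R² + v_R²x²) − D_R)/v_R².
√(D_R² + v_R²x²) = √(0.03536² + 0.02951² × 30.3²) = 0.8949; v_R² = 0.0008708.
t = (0.8949 − 0.03536)/0.0008708 = 987 days.

987 days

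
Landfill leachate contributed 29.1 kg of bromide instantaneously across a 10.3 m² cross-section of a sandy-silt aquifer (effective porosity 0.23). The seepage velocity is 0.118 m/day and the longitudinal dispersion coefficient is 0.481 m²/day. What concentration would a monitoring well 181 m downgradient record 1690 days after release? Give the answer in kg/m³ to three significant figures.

0.109 kg/m³

For an instantaneous plane source, C(x,t) = M/(n_e·A·√(4πDt)) · exp(−(x−vt)²/(4Dt)), with n_e·A the pore (flow) area.
Plume center vt = 0.118 × 1690 = 199.42 m, so the well at 181 m is 18.42 m upgradient of the peak.
√(4πDt) = 101.1 m, giving peak height M/(n_e·A·√(4πDt)) = 29.1/(0.23 × 10.3 × 101.1) = 0.1215 kg/m³.
(x−vt)²/(4Dt) = (-18.42)²/(4 × 0.481 × 1690) = 0.1043; exp(−0.1043) = 0.9010.
C = 0.1215 × 0.9010 = 0.109 kg/m³.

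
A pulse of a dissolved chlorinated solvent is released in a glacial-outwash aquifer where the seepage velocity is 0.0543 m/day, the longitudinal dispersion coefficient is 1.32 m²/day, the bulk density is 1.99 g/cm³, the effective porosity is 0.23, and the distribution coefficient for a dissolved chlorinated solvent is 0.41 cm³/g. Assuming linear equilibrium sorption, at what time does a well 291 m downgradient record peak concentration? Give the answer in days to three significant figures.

22400 days

Retardation factor R = 1 + ρ_b·K_d/n = 1 + 1.99 × 0.41/0.23 = 4.547.
Sorption retards both mechanisms: v_R = v/R = 0.01194 m/day, D_R = D/R = 0.2903 m²/day.
Peak time from v_R²t² + 2D_R t − x² = 0: t = (√(D_R² + v_R²x²) − D_R)/v_R².
√(D_R² + v_R²x²) = √(0.2903² + 0.01194² × 291²) = 3.487; v_R² = 0.0001426.
t = (3.487 − 0.2903)/0.0001426 = 22400 days.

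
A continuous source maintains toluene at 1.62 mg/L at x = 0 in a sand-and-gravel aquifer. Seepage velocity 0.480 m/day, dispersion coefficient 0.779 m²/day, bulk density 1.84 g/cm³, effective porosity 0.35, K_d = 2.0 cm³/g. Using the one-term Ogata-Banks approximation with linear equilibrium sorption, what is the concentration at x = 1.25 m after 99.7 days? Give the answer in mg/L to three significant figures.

1.27 mg/L

Retardation factor R = 1 + ρ_b·K_d/n = 1 + 1.84 × 2.0/0.35 = 11.51.
Sorption retards both mechanisms: v_R = v/R = 0.04170 m/day, D_R = D/R = 0.06768 m²/day.
v_R·t = 0.04170 × 99.7 = 4.15749 m; 2√(D_R t) = 5.195 m; argument = (1.25 − 4.15749)/5.195 = -0.5597.
C = C₀ × ½·erfc(-0.5597) = 1.62 × 0.7857 = 1.27 mg/L.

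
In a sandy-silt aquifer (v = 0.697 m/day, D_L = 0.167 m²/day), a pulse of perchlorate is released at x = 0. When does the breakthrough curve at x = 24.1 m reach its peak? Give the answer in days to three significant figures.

For the 1D instantaneous-source solution, setting ∂C/∂t = 0 at fixed x gives v²t² + 2Dt − x² = 0, so t = (√(D² + v²x²) − D)/v².
√(D² + v²x²) = √(0.167² + 0.697² × 24.1²) = 16.80; v² = 0.485809.
t = (16.80 − 0.167)/0.485809 = 34.2 days (vs. the pure-advection estimate x/v = 34.6 d).

34.2 days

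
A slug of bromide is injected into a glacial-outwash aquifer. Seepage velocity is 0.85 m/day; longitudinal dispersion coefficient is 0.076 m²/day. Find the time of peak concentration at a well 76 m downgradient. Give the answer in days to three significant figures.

89.3 days

For the 1D instantaneous-source solution, setting ∂C/∂t = 0 at fixed x gives v²t² + 2Dt − x² = 0, so t = (√(D² + v²x²) − D)/v².
√(D² + v²x²) = √(0.076² + 0.85² × 76²) = 64.60; v² = 0.7225.
t = (64.60 − 0.076)/0.7225 = 89.3 days (vs. the pure-advection estimate x/v = 89.4 d).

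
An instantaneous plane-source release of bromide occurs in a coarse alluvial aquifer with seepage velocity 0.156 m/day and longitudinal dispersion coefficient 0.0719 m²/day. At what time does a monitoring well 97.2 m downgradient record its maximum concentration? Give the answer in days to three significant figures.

620 days

For the 1D instantaneous-source solution, setting ∂C/∂t = 0 at fixed x gives v²t² + 2Dt − x² = 0, so t = (√(D² + v²x²) − D)/v².
√(D² + v²x²) = √(0.0719² + 0.156² × 97.2²) = 15.16; v² = 0.024336.
t = (15.16 − 0.0719)/0.024336 = 620 days (vs. the pure-advection estimate x/v = 623 d).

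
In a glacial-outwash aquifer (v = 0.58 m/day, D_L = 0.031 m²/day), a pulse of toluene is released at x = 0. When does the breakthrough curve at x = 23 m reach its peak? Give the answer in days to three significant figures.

39.6 days

For the 1D instantaneous-source solution, setting ∂C/∂t = 0 at fixed x gives v²t² + 2Dt − x² = 0, so t = (√(D² + v²x²) − D)/v².
√(D² + v²x²) = √(0.031² + 0.58² × 23²) = 13.34; v² = 0.3364.
t = (13.34 − 0.031)/0.3364 = 39.6 days (vs. the pure-advection estimate x/v = 39.7 d).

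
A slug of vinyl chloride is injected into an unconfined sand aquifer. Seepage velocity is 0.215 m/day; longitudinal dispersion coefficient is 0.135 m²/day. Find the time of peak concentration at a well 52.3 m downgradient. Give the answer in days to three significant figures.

For the 1D instantaneous-source solution, setting ∂C/∂t = 0 at fixed x gives v²t² + 2Dt − x² = 0, so t = (√(D² + v²x²) − D)/v².
√(D² + v²x²) = √(0.135² + 0.215² × 52.3²) = 11.25; v² = 0.046225.
t = (11.25 − 0.135)/0.046225 = 240 days (vs. the pure-advection estimate x/v = 243 d).

240 days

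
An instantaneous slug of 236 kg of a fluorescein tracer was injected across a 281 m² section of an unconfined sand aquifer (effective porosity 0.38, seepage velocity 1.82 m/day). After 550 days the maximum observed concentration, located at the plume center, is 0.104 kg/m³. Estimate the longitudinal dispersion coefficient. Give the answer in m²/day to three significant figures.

At the plume center C_max = M/(n_e·A·√(4πDt)), so D = M²/(4πt·(n_e·A·C_max)²).
n_e·A·C_max = 0.38 × 281 × 0.104 = 11.11 kg/m.
D = 236²/(4π × 550 × 11.11²) = 0.0653 m²/day.

0.0653 m²/day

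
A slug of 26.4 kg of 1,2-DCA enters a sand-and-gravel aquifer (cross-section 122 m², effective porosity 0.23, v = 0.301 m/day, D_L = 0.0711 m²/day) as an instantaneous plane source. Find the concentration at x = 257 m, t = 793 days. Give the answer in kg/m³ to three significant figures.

For an instantaneous plane source, C(x,t) = M/(n_e·A·√(4πDt)) · exp(−(x−vt)²/(4Dt)), with n_e·A the pore (flow) area.
Plume center vt = 0.301 × 793 = 238.693 m, so the well at 257 m is 18.307 m downgradient of the peak.
√(4πDt) = 26.62 m, giving peak height M/(n_e·A·√(4πDt)) = 26.4/(0.23 × 122 × 26.62) = 0.03534 kg/m³.
(x−vt)²/(4Dt) = (18.307)²/(4 × 0.0711 × 793) = 1.486; exp(−1.486) = 0.2263.
C = 0.03534 × 0.2263 = 0.00800 kg/m³.

0.00800 kg/m³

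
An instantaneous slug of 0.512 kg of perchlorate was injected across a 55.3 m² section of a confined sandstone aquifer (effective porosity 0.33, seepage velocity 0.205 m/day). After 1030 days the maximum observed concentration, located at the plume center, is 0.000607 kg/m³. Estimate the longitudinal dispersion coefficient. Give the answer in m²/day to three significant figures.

0.165 m²/day

At the plume center C_max = M/(n_e·A·√(4πDt)), so D = M²/(4πt·(n_e·A·C_max)²).
n_e·A·C_max = 0.33 × 55.3 × 0.000607 = 0.01108 kg/m.
D = 0.512²/(4π × 1030 × 0.01108²) = 0.165 m²/day.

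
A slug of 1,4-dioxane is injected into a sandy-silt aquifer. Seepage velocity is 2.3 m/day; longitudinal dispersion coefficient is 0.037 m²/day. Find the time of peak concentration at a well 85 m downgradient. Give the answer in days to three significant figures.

36.9 days

For the 1D instantaneous-source solution, setting ∂C/∂t = 0 at fixed x gives v²t² + 2Dt − x² = 0, so t = (√(D² + v²x²) − D)/v².
√(D² + v²x²) = √(0.037² + 2.3² × 85²) = 195.5; v² = 5.29.
t = (195.5 − 0.037)/5.29 = 36.9 days (vs. the pure-advection estimate x/v = 37.0 d).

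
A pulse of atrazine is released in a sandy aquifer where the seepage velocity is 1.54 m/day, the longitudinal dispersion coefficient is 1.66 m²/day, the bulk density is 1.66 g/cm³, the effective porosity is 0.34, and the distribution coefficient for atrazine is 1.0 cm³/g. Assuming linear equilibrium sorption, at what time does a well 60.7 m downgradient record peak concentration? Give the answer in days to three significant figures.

228 days

Retardation factor R = 1 + ρ_b·K_d/n = 1 + 1.66 × 1.0/0.34 = 5.882.
Sorption retards both mechanisms: v_R = v/R = 0.2618 m/day, D_R = D/R = 0.2822 m²/day.
Peak time from v_R²t² + 2D_R t − x² = 0: t = (√(D_R² + v_R²x²) − D_R)/v_R².
√(D_R² + v_R²x²) = √(0.2822² + 0.2618² × 60.7²) = 15.89; v_R² = 0.06854.
t = (15.89 − 0.2822)/0.06854 = 228 days.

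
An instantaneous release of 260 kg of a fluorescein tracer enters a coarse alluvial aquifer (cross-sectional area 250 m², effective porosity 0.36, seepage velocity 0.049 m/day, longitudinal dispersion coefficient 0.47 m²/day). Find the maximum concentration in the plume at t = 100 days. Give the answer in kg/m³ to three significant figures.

The peak of an instantaneous 1D plume sits at x = vt; there the Gaussian factor is 1 and C_max = M/(n_e·A·√(4πDt)), where n_e·A is the pore area the mass is dissolved in.
√(4πDt) = √(4π × 0.47 × 100) = 24.30 m, so C_max = 260/(0.36 × 250 × 24.30) = 0.119 kg/m³.

0.119 kg/m³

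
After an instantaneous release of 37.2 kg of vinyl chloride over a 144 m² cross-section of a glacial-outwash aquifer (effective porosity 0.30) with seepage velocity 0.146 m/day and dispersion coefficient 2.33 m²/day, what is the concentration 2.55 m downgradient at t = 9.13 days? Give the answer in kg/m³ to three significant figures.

0.0518 kg/m³

For an instantaneous plane source, C(x,t) = M/(n_e·A·√(4πDt)) · exp(−(x−vt)²/(4Dt)), with n_e·A the pore (flow) area.
Plume center vt = 0.146 × 9.13 = 1.33298 m, so the well at 2.55 m is 1.21702 m downgradient of the peak.
√(4πDt) = 16.35 m, giving peak height M/(n_e·A·√(4πDt)) = 37.2/(0.30 × 144 × 16.35) = 0.05267 kg/m³.
(x−vt)²/(4Dt) = (1.21702)²/(4 × 2.33 × 9.13) = 0.01741; exp(−0.01741) = 0.9827.
C = 0.05267 × 0.9827 = 0.0518 kg/m³.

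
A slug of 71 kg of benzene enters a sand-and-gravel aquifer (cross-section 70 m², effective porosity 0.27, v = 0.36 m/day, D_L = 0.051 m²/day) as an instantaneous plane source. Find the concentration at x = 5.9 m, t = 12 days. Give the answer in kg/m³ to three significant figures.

For an instantaneous plane source, C(x,t) = M/(n_e·A·√(4πDt)) · exp(−(x−vt)²/(4Dt)), with n_e·A the pore (flow) area.
Plume center vt = 0.36 × 12 = 4.32 m, so the well at 5.9 m is 1.58 m downgradient of the peak.
√(4πDt) = 2.773 m, giving peak height M/(n_e·A·√(4πDt)) = 71/(0.27 × 70 × 2.773) = 1.355 kg/m³.
(x−vt)²/(4Dt) = (1.58)²/(4 × 0.051 × 12) = 1.020; exp(−1.020) = 0.3606.
C = 1.355 × 0.3606 = 0.489 kg/m³.

0.489 kg/m³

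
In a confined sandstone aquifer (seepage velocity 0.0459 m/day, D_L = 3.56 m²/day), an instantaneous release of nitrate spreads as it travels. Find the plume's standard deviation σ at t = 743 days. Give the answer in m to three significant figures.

Dispersive spreading gives a Gaussian with σ² = 2Dt; advection only shifts the center.
σ = √(2 × 3.56 × 743) = 72.7 m.

72.7 m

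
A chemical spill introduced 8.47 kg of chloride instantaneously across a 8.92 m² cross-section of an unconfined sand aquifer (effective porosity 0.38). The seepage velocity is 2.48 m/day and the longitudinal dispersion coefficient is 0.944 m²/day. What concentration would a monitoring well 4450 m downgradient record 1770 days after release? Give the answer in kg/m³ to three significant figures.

0.00999 kg/m³

For an instantaneous plane source, C(x,t) = M/(n_e·A·√(4πDt)) · exp(−(x−vt)²/(4Dt)), with n_e·A the pore (flow) area.
Plume center vt = 2.48 × 1770 = 4389.6 m, so the well at 4450 m is 60.4 m downgradient of the peak.
√(4πDt) = 144.9 m, giving peak height M/(n_e·A·√(4πDt)) = 8.47/(0.38 × 8.92 × 144.9) = 0.01725 kg/m³.
(x−vt)²/(4Dt) = (60.4)²/(4 × 0.944 × 1770) = 0.5458; exp(−0.5458) = 0.5794.
C = 0.01725 × 0.5794 = 0.00999 kg/m³.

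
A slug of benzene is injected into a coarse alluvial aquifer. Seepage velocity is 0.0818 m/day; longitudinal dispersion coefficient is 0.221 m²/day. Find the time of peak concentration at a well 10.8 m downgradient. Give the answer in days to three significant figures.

For the 1D instantaneous-source solution, setting ∂C/∂t = 0 at fixed x gives v²t² + 2Dt − x² = 0, so t = (√(D² + v²x²) − D)/v².
√(D² + v²x²) = √(0.221² + 0.0818² × 10.8²) = 0.9107; v² = 0.00669124.
t = (0.9107 − 0.221)/0.00669124 = 103 days (vs. the pure-advection estimate x/v = 132 d).

103 days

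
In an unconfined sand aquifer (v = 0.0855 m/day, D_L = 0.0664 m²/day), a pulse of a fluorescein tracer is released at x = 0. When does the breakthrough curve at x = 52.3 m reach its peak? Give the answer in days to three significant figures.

603 days

For the 1D instantaneous-source solution, setting ∂C/∂t = 0 at fixed x gives v²t² + 2Dt − x² = 0, so t = (√(D² + v²x²) − D)/v².
√(D² + v²x²) = √(0.0664² + 0.0855² × 52.3²) = 4.472; v² = 0.00731025.
t = (4.472 − 0.0664)/0.00731025 = 603 days (vs. the pure-advection estimate x/v = 612 d).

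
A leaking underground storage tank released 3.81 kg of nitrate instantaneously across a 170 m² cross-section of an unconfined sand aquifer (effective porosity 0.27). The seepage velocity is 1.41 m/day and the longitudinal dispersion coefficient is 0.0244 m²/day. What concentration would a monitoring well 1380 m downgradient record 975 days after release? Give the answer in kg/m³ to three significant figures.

0.00359 kg/m³

For an instantaneous plane source, C(x,t) = M/(n_e·A·√(4πDt)) · exp(−(x−vt)²/(4Dt)), with n_e·A the pore (flow) area.
Plume center vt = 1.41 × 975 = 1374.75 m, so the well at 1380 m is 5.25 m downgradient of the peak.
√(4πDt) = 17.29 m, giving peak height M/(n_e·A·√(4πDt)) = 3.81/(0.27 × 170 × 17.29) = 0.004801 kg/m³.
(x−vt)²/(4Dt) = (5.25)²/(4 × 0.0244 × 975) = 0.2896; exp(−0.2896) = 0.7486.
C = 0.004801 × 0.7486 = 0.00359 kg/m³.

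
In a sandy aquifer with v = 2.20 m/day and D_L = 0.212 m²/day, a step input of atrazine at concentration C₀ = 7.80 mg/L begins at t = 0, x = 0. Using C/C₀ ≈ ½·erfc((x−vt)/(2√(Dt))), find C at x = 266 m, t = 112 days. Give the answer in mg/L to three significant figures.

For a continuous step input, C/C₀ ≈ ½·erfc((x−vt)/(2√(Dt))).
vt = 2.20 × 112 = 246.4 m and 2√(Dt) = 2√(0.212 × 112) = 9.746 m.
Argument (x−vt)/(2√(Dt)) = (266 − 246.4)/9.746 = 2.011; ½·erfc(2.011) = 0.002228.
C = 7.80 × 0.002228 = 0.0174 mg/L.

0.0174 mg/L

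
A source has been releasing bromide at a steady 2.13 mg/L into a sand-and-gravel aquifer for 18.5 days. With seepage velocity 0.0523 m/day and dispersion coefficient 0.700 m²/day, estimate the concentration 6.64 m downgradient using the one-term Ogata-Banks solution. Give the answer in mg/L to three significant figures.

0.282 mg/L

For a continuous step input, C/C₀ ≈ ½·erfc((x−vt)/(2√(Dt))).
vt = 0.0523 × 18.5 = 0.96755 m and 2√(Dt) = 2√(0.700 × 18.5) = 7.197 m.
Argument (x−vt)/(2√(Dt)) = (6.64 − 0.96755)/7.197 = 0.7882; ½·erfc(0.7882) = 0.1325.
C = 2.13 × 0.1325 = 0.282 mg/L.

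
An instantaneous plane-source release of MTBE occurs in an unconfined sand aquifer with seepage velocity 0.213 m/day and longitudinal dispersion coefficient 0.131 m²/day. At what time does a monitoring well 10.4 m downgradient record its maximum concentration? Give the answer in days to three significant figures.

For the 1D instantaneous-source solution, setting ∂C/∂t = 0 at fixed x gives v²t² + 2Dt − x² = 0, so t = (√(D² + v²x²) − D)/v².
√(D² + v²x²) = √(0.131² + 0.213² × 10.4²) = 2.219; v² = 0.045369.
t = (2.219 − 0.131)/0.045369 = 46.0 days (vs. the pure-advection estimate x/v = 48.8 d).

46.0 days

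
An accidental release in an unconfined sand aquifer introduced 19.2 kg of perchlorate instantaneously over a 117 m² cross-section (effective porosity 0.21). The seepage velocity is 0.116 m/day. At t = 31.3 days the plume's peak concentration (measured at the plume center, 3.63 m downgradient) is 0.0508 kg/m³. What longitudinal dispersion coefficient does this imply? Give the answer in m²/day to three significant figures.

0.602 m²/day

At the plume center C_max = M/(n_e·A·√(4πDt)), so D = M²/(4πt·(n_e·A·C_max)²).
n_e·A·C_max = 0.21 × 117 × 0.0508 = 1.248 kg/m.
D = 19.2²/(4π × 31.3 × 1.248²) = 0.602 m²/day.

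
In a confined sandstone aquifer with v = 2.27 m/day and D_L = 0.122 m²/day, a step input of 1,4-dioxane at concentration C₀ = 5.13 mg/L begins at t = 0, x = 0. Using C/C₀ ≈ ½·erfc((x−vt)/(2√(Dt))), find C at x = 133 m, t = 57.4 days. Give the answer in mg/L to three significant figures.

For a continuous step input, C/C₀ ≈ ½·erfc((x−vt)/(2√(Dt))).
vt = 2.27 × 57.4 = 130.298 m and 2√(Dt) = 2√(0.122 × 57.4) = 5.293 m.
Argument (x−vt)/(2√(Dt)) = (133 − 130.298)/5.293 = 0.5105; ½·erfc(0.5105) = 0.2352.
C = 5.13 × 0.2352 = 1.21 mg/L.

1.21 mg/L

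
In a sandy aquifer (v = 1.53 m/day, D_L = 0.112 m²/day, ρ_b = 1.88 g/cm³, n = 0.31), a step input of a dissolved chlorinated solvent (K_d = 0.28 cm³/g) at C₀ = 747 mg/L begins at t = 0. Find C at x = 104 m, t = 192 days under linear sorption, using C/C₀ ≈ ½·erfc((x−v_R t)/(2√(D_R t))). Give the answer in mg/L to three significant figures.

664 mg/L

Retardation factor R = 1 + ρ_b·K_d/n = 1 + 1.88 × 0.28/0.31 = 2.698.
Sorption retards both mechanisms: v_R = v/R = 0.5671 m/day, D_R = D/R = 0.04151 m²/day.
v_R·t = 0.5671 × 192 = 108.8832 m; 2√(D_R t) = 5.646 m; argument = (104 − 108.8832)/5.646 = -0.8649.
C = C₀ × ½·erfc(-0.8649) = 747 × 0.8894 = 664 mg/L.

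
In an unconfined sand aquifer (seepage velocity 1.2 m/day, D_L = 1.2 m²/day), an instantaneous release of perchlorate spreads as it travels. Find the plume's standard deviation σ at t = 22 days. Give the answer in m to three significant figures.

Dispersive spreading gives a Gaussian with σ² = 2Dt; advection only shifts the center.
σ = √(2 × 1.2 × 22) = 7.27 m.

7.27 m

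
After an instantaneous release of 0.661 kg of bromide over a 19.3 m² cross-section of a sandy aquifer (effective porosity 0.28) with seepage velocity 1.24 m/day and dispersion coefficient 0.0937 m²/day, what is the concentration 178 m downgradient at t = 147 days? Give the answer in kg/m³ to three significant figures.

0.00667 kg/m³

For an instantaneous plane source, C(x,t) = M/(n_e·A·√(4πDt)) · exp(−(x−vt)²/(4Dt)), with n_e·A the pore (flow) area.
Plume center vt = 1.24 × 147 = 182.28 m, so the well at 178 m is 4.28 m upgradient of the peak.
√(4πDt) = 13.16 m, giving peak height M/(n_e·A·√(4πDt)) = 0.661/(0.28 × 19.3 × 13.16) = 0.009295 kg/m³.
(x−vt)²/(4Dt) = (-4.28)²/(4 × 0.0937 × 147) = 0.3325; exp(−0.3325) = 0.7171.
C = 0.009295 × 0.7171 = 0.00667 kg/m³.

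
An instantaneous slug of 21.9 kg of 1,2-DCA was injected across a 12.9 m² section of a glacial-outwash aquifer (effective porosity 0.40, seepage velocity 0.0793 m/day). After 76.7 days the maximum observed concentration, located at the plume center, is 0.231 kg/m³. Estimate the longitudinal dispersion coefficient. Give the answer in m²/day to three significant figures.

0.350 m²/day

At the plume center C_max = M/(n_e·A·√(4πDt)), so D = M²/(4πt·(n_e·A·C_max)²).
n_e·A·C_max = 0.40 × 12.9 × 0.231 = 1.192 kg/m.
D = 21.9²/(4π × 76.7 × 1.192²) = 0.350 m²/day.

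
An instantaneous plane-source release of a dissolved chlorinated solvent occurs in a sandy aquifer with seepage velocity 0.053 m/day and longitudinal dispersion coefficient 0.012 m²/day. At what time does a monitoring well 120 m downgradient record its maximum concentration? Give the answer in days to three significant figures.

2260 days

For the 1D instantaneous-source solution, setting ∂C/∂t = 0 at fixed x gives v²t² + 2Dt − x² = 0, so t = (√(D² + v²x²) − D)/v².
√(D² + v²x²) = √(0.012² + 0.053² × 120²) = 6.360; v² = 0.002809.
t = (6.360 − 0.012)/0.002809 = 2260 days (vs. the pure-advection estimate x/v = 2260 d).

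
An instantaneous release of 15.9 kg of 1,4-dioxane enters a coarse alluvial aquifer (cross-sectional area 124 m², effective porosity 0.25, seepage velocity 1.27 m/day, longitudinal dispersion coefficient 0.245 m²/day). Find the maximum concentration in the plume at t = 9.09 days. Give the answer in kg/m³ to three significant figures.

The peak of an instantaneous 1D plume sits at x = vt; there the Gaussian factor is 1 and C_max = M/(n_e·A·√(4πDt)), where n_e·A is the pore area the mass is dissolved in.
√(4πDt) = √(4π × 0.245 × 9.09) = 5.290 m, so C_max = 15.9/(0.25 × 124 × 5.290) = 0.0970 kg/m³.

0.0970 kg/m³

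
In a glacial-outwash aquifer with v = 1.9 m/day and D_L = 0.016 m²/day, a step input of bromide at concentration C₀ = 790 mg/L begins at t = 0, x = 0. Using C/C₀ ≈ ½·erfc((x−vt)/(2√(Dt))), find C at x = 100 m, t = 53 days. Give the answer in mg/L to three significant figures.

557 mg/L

For a continuous step input, C/C₀ ≈ ½·erfc((x−vt)/(2√(Dt))).
vt = 1.9 × 53 = 100.7 m and 2√(Dt) = 2√(0.016 × 53) = 1.842 m.
Argument (x−vt)/(2√(Dt)) = (100 − 100.7)/1.842 = -0.3800; ½·erfc(-0.3800) = 0.7045.
C = 790 × 0.7045 = 557 mg/L.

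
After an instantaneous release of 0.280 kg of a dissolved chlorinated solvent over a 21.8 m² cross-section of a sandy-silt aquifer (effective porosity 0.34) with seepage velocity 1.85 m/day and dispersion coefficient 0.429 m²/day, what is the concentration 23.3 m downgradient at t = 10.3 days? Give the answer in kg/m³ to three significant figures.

0.00183 kg/m³

For an instantaneous plane source, C(x,t) = M/(n_e·A·√(4πDt)) · exp(−(x−vt)²/(4Dt)), with n_e·A the pore (flow) area.
Plume center vt = 1.85 × 10.3 = 19.055 m, so the well at 23.3 m is 4.245 m downgradient of the peak.
√(4πDt) = 7.452 m, giving peak height M/(n_e·A·√(4πDt)) = 0.280/(0.34 × 21.8 × 7.452) = 0.005069 kg/m³.
(x−vt)²/(4Dt) = (4.245)²/(4 × 0.429 × 10.3) = 1.020; exp(−1.020) = 0.3606.
C = 0.005069 × 0.3606 = 0.00183 kg/m³.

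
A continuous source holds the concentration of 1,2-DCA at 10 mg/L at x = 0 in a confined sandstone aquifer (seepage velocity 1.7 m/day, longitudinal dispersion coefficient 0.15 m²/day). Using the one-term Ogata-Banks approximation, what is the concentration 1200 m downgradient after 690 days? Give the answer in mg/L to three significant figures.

For a continuous step input, C/C₀ ≈ ½·erfc((x−vt)/(2√(Dt))).
vt = 1.7 × 690 = 1173 m and 2√(Dt) = 2√(0.15 × 690) = 20.35 m.
Argument (x−vt)/(2√(Dt)) = (1200 − 1173)/20.35 = 1.327; ½·erfc(1.327) = 0.03028.
C = 10 × 0.03028 = 0.303 mg/L.

0.303 mg/L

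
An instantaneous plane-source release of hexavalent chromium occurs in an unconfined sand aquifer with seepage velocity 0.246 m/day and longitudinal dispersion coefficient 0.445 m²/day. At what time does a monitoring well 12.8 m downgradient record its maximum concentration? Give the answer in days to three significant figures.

45.2 days

For the 1D instantaneous-source solution, setting ∂C/∂t = 0 at fixed x gives v²t² + 2Dt − x² = 0, so t = (√(D² + v²x²) − D)/v².
√(D² + v²x²) = √(0.445² + 0.246² × 12.8²) = 3.180; v² = 0.060516.
t = (3.180 − 0.445)/0.060516 = 45.2 days (vs. the pure-advection estimate x/v = 52.0 d).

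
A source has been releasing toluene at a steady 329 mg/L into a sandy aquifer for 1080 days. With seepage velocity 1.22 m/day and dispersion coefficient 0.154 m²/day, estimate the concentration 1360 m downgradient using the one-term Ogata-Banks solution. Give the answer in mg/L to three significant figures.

3.30 mg/L

For a continuous step input, C/C₀ ≈ ½·erfc((x−vt)/(2√(Dt))).
vt = 1.22 × 1080 = 1317.6 m and 2√(Dt) = 2√(0.154 × 1080) = 25.79 m.
Argument (x−vt)/(2√(Dt)) = (1360 − 1317.6)/25.79 = 1.644; ½·erfc(1.644) = 0.01004.
C = 329 × 0.01004 = 3.30 mg/L.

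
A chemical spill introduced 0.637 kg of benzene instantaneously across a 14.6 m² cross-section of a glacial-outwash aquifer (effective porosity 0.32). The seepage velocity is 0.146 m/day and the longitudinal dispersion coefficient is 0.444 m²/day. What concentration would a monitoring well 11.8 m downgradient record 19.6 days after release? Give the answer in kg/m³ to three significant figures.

0.00131 kg/m³

For an instantaneous plane source, C(x,t) = M/(n_e·A·√(4πDt)) · exp(−(x−vt)²/(4Dt)), with n_e·A the pore (flow) area.
Plume center vt = 0.146 × 19.6 = 2.8616 m, so the well at 11.8 m is 8.9384 m downgradient of the peak.
√(4πDt) = 10.46 m, giving peak height M/(n_e·A·√(4πDt)) = 0.637/(0.32 × 14.6 × 10.46) = 0.01303 kg/m³.
(x−vt)²/(4Dt) = (8.9384)²/(4 × 0.444 × 19.6) = 2.295; exp(−2.295) = 0.1008.
C = 0.01303 × 0.1008 = 0.00131 kg/m³.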